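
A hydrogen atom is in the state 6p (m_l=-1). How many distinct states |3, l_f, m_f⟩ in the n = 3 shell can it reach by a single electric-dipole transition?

E1 requires Δl = ±1, so l_f ∈ {0, 2}; with 0 ≤ l_f ≤ n_f−1 = 2, the allowed l_f values are {0, 2}.
For l_f = 0: m_f ∈ {m_i−1, m_i, m_i+1} ∩ [−0, 0] = {0} → 1 state.
For l_f = 2: m_f ∈ {m_i−1, m_i, m_i+1} ∩ [−2, 2] = {-2, -1, 0} → 3 states.
Total: 4.

4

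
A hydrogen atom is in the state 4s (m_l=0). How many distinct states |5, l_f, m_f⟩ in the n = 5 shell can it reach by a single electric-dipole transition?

3

E1 requires Δl = ±1, so l_f ∈ {-1, 1}; with 0 ≤ l_f ≤ n_f−1 = 4, the allowed l_f values are {1}.
For l_f = 1: m_f ∈ {m_i−1, m_i, m_i+1} ∩ [−1, 1] = {-1, 0, 1} → 3 states.
Total: 3.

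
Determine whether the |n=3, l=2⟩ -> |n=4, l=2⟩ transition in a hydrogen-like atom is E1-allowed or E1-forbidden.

forbidden

Δl = 2 − 2 = +0; the E1 rule Δl = ±1 is ✗.
The transition is electric-dipole forbidden.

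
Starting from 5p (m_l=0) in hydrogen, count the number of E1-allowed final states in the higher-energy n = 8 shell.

E1 requires Δl = ±1, so l_f ∈ {0, 2}; with 0 ≤ l_f ≤ n_f−1 = 7, the allowed l_f values are {0, 2}.
For l_f = 0: m_f ∈ {m_i−1, m_i, m_i+1} ∩ [−0, 0] = {0} → 1 state.
For l_f = 2: m_f ∈ {m_i−1, m_i, m_i+1} ∩ [−2, 2] = {-1, 0, 1} → 3 states.
Total: 4.

4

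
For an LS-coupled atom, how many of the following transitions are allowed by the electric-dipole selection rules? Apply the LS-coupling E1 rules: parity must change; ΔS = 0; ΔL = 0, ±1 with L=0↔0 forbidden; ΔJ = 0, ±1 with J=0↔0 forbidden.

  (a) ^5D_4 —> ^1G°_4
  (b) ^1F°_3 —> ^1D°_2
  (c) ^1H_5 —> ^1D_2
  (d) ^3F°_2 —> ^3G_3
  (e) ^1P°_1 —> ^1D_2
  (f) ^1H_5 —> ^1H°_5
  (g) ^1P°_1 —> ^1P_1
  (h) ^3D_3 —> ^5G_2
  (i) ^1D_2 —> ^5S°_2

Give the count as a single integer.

4

(a) forbidden (ΔS, ΔL fail)
(b) forbidden (parity fails)
(c) forbidden (parity, ΔL, ΔJ fail)
(d) allowed
(e) allowed
(f) allowed
(g) allowed
(h) forbidden (parity, ΔS, ΔL fail)
(i) forbidden (ΔS, ΔL fail)
Total allowed: 4 of 9.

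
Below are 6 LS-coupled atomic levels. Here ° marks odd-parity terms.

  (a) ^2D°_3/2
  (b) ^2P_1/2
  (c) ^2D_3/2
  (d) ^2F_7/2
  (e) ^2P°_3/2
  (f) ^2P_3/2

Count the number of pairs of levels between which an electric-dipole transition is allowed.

6

(a)–(b): allowed.
(a)–(c): allowed.
(a)–(d): forbidden (ΔJ).
(a)–(e): forbidden (parity).
(a)–(f): allowed.
(b)–(c): forbidden (parity).
(b)–(d): forbidden (parity, ΔL, ΔJ).
(b)–(e): allowed.
(b)–(f): forbidden (parity).
(c)–(d): forbidden (parity, ΔJ).
(c)–(e): allowed.
(c)–(f): forbidden (parity).
(d)–(e): forbidden (ΔL, ΔJ).
(d)–(f): forbidden (parity, ΔL, ΔJ).
(e)–(f): allowed.
Allowed pairs: 6 of 15.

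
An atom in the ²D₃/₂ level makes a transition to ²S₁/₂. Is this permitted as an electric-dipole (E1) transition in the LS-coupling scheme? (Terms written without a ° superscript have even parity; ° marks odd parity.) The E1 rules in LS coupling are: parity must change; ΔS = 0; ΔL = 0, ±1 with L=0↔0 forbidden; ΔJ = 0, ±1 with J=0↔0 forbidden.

forbidden

Initial level: S=1/2, L=2, J=3/2, parity even. Final level: S=1/2, L=0, J=1/2, parity even.
ΔL = 0, ±1 (not L=0↔0): L: 2 → 0, ΔL = -2 — ✗.
Parity must change: even → even — ✗.
ΔJ = 0, ±1 (not J=0↔0): J: 3/2 → 1/2, ΔJ = -1 — ✓.
ΔS = 0: S: 1/2 → 1/2 — ✓.
Rule(s) violated: parity, ΔL.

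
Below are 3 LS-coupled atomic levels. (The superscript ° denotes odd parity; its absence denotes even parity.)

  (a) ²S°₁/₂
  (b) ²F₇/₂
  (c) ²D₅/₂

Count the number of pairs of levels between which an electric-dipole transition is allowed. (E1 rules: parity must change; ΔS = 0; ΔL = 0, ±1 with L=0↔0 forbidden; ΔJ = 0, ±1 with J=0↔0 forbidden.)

(a)–(b): forbidden (ΔL, ΔJ).
(a)–(c): forbidden (ΔL, ΔJ).
(b)–(c): forbidden (parity).
Allowed pairs: 0 of 3.

0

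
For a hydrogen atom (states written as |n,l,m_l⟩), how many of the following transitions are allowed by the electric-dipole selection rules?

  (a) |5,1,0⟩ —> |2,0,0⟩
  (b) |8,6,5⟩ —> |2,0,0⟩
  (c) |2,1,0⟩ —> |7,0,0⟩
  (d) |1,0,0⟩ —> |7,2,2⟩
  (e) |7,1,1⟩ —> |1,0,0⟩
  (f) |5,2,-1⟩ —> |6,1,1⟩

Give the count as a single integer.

3

(a) allowed
(b) forbidden — Δl = -6 (E1 requires Δl = ±1); Δm_l = -5 (E1 requires Δm_l = 0, ±1)
(c) allowed
(d) forbidden — Δl = +2 (E1 requires Δl = ±1); Δm_l = +2 (E1 requires Δm_l = 0, ±1)
(e) allowed
(f) forbidden — Δm_l = +2 (E1 requires Δm_l = 0, ±1)
Total allowed: 3 of 6.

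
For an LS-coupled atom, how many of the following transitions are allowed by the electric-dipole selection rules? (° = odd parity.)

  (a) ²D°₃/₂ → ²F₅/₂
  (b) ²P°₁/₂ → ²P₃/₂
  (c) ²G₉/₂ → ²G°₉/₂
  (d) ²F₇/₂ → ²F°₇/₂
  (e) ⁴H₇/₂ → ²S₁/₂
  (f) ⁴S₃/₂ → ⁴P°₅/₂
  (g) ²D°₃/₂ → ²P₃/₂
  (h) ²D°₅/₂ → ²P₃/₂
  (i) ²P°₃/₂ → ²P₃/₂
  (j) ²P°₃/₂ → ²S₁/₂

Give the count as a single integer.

(a) allowed
(b) allowed
(c) allowed
(d) allowed
(e) forbidden (parity, ΔS, ΔL, ΔJ fail)
(f) allowed
(g) allowed
(h) allowed
(i) allowed
(j) allowed
Total allowed: 9 of 10.

9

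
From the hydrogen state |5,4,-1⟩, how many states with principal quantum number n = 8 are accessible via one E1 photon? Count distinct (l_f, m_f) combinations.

6

E1 requires Δl = ±1, so l_f ∈ {3, 5}; with 0 ≤ l_f ≤ n_f−1 = 7, the allowed l_f values are {3, 5}.
For l_f = 3: m_f ∈ {m_i−1, m_i, m_i+1} ∩ [−3, 3] = {-2, -1, 0} → 3 states.
For l_f = 5: m_f ∈ {m_i−1, m_i, m_i+1} ∩ [−5, 5] = {-2, -1, 0} → 3 states.
Total: 6.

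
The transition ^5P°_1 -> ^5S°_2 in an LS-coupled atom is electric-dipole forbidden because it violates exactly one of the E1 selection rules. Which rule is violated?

Reading off the term symbols: S 2→2, L 1→0, J 1→2, parity odd→odd.
Parity must change: odd → odd — fails.
ΔS = 0: S: 2 → 2 — ok.
ΔJ = 0, ±1 (not J=0↔0): J: 1 → 2, ΔJ = +1 — ok.
ΔL = 0, ±1 (not L=0↔0): L: 1 → 0, ΔL = -1 — ok.

parity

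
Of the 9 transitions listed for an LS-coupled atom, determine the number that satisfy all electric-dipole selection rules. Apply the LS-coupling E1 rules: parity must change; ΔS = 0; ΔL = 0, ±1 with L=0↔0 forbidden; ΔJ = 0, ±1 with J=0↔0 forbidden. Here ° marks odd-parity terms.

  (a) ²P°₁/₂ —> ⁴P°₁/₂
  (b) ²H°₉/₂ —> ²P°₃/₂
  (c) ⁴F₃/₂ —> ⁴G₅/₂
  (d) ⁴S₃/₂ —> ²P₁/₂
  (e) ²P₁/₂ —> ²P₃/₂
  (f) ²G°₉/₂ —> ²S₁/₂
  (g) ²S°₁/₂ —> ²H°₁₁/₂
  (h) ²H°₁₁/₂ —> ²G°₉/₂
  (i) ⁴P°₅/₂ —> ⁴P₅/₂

1

(a) forbidden (parity, ΔS fail)
(b) forbidden (parity, ΔL, ΔJ fail)
(c) forbidden (parity fails)
(d) forbidden (parity, ΔS fail)
(e) forbidden (parity fails)
(f) forbidden (ΔL, ΔJ fail)
(g) forbidden (parity, ΔL, ΔJ fail)
(h) forbidden (parity fails)
(i) allowed
Total allowed: 1 of 9.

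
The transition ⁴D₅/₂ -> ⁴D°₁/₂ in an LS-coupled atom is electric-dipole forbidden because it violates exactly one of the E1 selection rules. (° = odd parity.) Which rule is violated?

ΔS = 0: S: 3/2 → 3/2 — satisfied.
Parity must change: even → odd — satisfied.
ΔL = 0, ±1 (not L=0↔0): L: 2 → 2, ΔL = +0 — satisfied.
ΔJ = 0, ±1 (not J=0↔0): J: 5/2 → 1/2, ΔJ = -2 — violated.

the ΔJ = 0, ±1 rule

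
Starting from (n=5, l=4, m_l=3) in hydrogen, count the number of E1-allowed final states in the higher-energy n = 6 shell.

E1 requires Δl = ±1, so l_f ∈ {3, 5}; with 0 ≤ l_f ≤ n_f−1 = 5, the allowed l_f values are {3, 5}.
For l_f = 3: m_f ∈ {m_i−1, m_i, m_i+1} ∩ [−3, 3] = {2, 3} → 2 states.
For l_f = 5: m_f ∈ {m_i−1, m_i, m_i+1} ∩ [−5, 5] = {2, 3, 4} → 3 states.
Total: 5.

5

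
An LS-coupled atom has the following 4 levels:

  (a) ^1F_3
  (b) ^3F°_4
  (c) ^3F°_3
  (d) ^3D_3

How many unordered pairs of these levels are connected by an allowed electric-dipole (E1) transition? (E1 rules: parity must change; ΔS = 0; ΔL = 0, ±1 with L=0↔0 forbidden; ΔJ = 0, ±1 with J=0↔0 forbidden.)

(a)–(b): forbidden (ΔS).
(a)–(c): forbidden (ΔS).
(a)–(d): forbidden (parity, ΔS).
(b)–(c): forbidden (parity).
(b)–(d): allowed.
(c)–(d): allowed.
Allowed pairs: 2 of 6.

2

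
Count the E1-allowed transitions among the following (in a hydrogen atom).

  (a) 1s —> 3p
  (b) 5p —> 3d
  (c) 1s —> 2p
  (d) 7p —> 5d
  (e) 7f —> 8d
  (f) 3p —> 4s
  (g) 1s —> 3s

6

(a) allowed
(b) allowed
(c) allowed
(d) allowed
(e) allowed
(f) allowed
(g) forbidden — Δl = +0 (E1 requires Δl = ±1)
Total allowed: 6 of 7.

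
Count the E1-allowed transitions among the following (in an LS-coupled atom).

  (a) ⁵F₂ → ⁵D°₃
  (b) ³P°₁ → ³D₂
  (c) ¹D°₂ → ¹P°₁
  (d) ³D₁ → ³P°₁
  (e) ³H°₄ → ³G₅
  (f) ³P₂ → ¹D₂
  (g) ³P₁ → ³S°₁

5

(a) allowed
(b) allowed
(c) forbidden (parity fails)
(d) allowed
(e) allowed
(f) forbidden (parity, ΔS fail)
(g) allowed
Total allowed: 5 of 7.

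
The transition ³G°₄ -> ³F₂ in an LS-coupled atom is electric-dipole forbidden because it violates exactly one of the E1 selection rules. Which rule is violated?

Initial level: S=1, L=4, J=4, parity odd. Final level: S=1, L=3, J=2, parity even.
ΔJ = 0, ±1 (not J=0↔0): J: 4 → 2, ΔJ = -2 — ✗.
ΔL = 0, ±1 (not L=0↔0): L: 4 → 3, ΔL = -1 — ✓.
ΔS = 0: S: 1 → 1 — ✓.
Parity must change: odd → even — ✓.

the ΔJ = 0, ±1 rule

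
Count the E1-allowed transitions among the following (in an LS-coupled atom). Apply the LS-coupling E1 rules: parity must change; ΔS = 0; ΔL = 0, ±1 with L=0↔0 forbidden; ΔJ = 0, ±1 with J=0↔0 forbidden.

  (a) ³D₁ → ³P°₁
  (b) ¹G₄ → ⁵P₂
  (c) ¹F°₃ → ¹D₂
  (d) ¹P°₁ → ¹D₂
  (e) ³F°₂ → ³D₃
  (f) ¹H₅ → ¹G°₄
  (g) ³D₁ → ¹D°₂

5

(a) allowed
(b) forbidden (parity, ΔS, ΔL, ΔJ fail)
(c) allowed
(d) allowed
(e) allowed
(f) allowed
(g) forbidden (ΔS fails)
Total allowed: 5 of 7.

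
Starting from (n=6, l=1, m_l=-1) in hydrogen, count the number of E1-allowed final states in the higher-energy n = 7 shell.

4

E1 requires Δl = ±1, so l_f ∈ {0, 2}; with 0 ≤ l_f ≤ n_f−1 = 6, the allowed l_f values are {0, 2}.
For l_f = 0: m_f ∈ {m_i−1, m_i, m_i+1} ∩ [−0, 0] = {0} → 1 state.
For l_f = 2: m_f ∈ {m_i−1, m_i, m_i+1} ∩ [−2, 2] = {-2, -1, 0} → 3 states.
Total: 4.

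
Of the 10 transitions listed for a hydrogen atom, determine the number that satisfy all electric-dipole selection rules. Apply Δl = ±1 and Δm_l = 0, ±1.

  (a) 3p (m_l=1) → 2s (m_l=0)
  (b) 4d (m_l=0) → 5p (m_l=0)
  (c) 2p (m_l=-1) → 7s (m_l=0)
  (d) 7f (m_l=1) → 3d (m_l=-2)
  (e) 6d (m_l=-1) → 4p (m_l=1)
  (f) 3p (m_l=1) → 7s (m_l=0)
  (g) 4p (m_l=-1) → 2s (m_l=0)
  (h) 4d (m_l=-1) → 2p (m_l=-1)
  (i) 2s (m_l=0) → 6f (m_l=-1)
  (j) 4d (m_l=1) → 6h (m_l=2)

6

(a) allowed
(b) allowed
(c) allowed
(d) forbidden — Δm_l = -3 (E1 requires Δm_l = 0, ±1)
(e) forbidden — Δm_l = +2 (E1 requires Δm_l = 0, ±1)
(f) allowed
(g) allowed
(h) allowed
(i) forbidden — Δl = +3 (E1 requires Δl = ±1)
(j) forbidden — Δl = +3 (E1 requires Δl = ±1)
Total allowed: 6 of 10.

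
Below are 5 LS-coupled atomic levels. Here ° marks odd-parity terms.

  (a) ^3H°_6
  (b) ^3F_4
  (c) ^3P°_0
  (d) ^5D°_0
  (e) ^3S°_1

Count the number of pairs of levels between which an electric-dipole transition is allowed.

0

(a)–(b): forbidden (ΔL, ΔJ).
(a)–(c): forbidden (parity, ΔL, ΔJ).
(a)–(d): forbidden (parity, ΔS, ΔL, ΔJ).
(a)–(e): forbidden (parity, ΔL, ΔJ).
(b)–(c): forbidden (ΔL, ΔJ).
(b)–(d): forbidden (ΔS, ΔJ).
(b)–(e): forbidden (ΔL, ΔJ).
(c)–(d): forbidden (parity, ΔS, ΔJ).
(c)–(e): forbidden (parity).
(d)–(e): forbidden (parity, ΔS, ΔL).
Allowed pairs: 0 of 10.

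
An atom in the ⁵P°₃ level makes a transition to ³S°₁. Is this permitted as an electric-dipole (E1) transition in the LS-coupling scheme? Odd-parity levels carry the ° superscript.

forbidden

Parity must change: odd → odd — violated.
ΔS = 0: S: 2 → 1 — violated.
ΔL = 0, ±1 (not L=0↔0): L: 1 → 0, ΔL = -1 — satisfied.
ΔJ = 0, ±1 (not J=0↔0): J: 3 → 1, ΔJ = -2 — violated.
Rule(s) violated: parity, ΔS, ΔJ.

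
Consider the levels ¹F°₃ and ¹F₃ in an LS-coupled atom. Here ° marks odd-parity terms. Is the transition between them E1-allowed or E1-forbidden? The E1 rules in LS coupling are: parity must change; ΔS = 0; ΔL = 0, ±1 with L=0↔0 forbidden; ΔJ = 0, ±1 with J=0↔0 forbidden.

Initial level: S=0, L=3, J=3, parity odd. Final level: S=0, L=3, J=3, parity even.
ΔJ = 0, ±1 (not J=0↔0): J: 3 → 3, ΔJ = +0 — ✓.
ΔL = 0, ±1 (not L=0↔0): L: 3 → 3, ΔL = +0 — ✓.
ΔS = 0: S: 0 → 0 — ✓.
Parity must change: odd → even — ✓.
All four E1 rules are satisfied.

allowed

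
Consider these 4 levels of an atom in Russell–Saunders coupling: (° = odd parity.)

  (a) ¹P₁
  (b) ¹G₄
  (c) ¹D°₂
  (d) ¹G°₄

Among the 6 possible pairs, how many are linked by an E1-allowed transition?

(a)–(b): forbidden (parity, ΔL, ΔJ).
(a)–(c): allowed.
(a)–(d): forbidden (ΔL, ΔJ).
(b)–(c): forbidden (ΔL, ΔJ).
(b)–(d): allowed.
(c)–(d): forbidden (parity, ΔL, ΔJ).
Allowed pairs: 2 of 6.

2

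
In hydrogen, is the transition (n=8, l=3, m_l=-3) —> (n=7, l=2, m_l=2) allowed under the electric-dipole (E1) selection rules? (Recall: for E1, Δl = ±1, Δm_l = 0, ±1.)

Δl = 2 − 3 = -1; the E1 rule Δl = ±1 is ok.
Δm_l = 2 − (-3) = +5. E1 requires Δm_l = 0, ±1: fails.
The transition is electric-dipole forbidden.

forbidden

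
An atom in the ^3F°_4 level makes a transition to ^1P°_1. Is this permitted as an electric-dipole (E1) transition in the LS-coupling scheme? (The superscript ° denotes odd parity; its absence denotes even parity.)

Reading off the term symbols: S 1→0, L 3→1, J 4→1, parity odd→odd.
ΔL = 0, ±1 (not L=0↔0): L: 3 → 1, ΔL = -2 — violated.
Parity must change: odd → odd — violated.
ΔJ = 0, ±1 (not J=0↔0): J: 4 → 1, ΔJ = -3 — violated.
ΔS = 0: S: 1 → 0 — violated.
Rule(s) violated: parity, ΔS, ΔL, ΔJ.

forbidden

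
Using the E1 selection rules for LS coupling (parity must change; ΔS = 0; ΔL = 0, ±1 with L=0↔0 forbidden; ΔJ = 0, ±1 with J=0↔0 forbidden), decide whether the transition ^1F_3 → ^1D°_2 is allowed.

allowed

Reading off the term symbols: S 0→0, L 3→2, J 3→2, parity even→odd.
Parity must change: even → odd — ✓.
ΔS = 0: S: 0 → 0 — ✓.
ΔL = 0, ±1 (not L=0↔0): L: 3 → 2, ΔL = -1 — ✓.
ΔJ = 0, ±1 (not J=0↔0): J: 3 → 2, ΔJ = -1 — ✓.
All four E1 rules are satisfied.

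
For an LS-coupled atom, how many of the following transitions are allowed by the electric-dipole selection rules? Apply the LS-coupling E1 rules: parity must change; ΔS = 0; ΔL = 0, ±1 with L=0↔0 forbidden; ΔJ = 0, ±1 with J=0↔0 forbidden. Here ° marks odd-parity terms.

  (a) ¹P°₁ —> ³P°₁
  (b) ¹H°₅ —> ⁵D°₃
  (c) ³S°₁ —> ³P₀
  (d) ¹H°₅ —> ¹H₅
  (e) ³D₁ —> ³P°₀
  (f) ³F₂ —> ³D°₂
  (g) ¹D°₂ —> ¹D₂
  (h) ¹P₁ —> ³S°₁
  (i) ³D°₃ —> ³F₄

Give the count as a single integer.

(a) forbidden (parity, ΔS fail)
(b) forbidden (parity, ΔS, ΔL, ΔJ fail)
(c) allowed
(d) allowed
(e) allowed
(f) allowed
(g) allowed
(h) forbidden (ΔS fails)
(i) allowed
Total allowed: 6 of 9.

6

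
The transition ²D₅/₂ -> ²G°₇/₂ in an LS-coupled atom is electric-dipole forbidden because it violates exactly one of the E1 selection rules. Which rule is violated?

the ΔL = 0, ±1 rule

Parity must change: even → odd — ✓.
ΔS = 0: S: 1/2 → 1/2 — ✓.
ΔL = 0, ±1 (not L=0↔0): L: 2 → 4, ΔL = +2 — ✗.
ΔJ = 0, ±1 (not J=0↔0): J: 5/2 → 7/2, ΔJ = +1 — ✓.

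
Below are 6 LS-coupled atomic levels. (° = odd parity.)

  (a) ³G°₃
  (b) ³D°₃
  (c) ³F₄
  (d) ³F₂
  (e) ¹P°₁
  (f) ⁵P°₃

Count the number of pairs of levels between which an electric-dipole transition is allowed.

4

(a)–(b): forbidden (parity, ΔL).
(a)–(c): allowed.
(a)–(d): allowed.
(a)–(e): forbidden (parity, ΔS, ΔL, ΔJ).
(a)–(f): forbidden (parity, ΔS, ΔL).
(b)–(c): allowed.
(b)–(d): allowed.
(b)–(e): forbidden (parity, ΔS, ΔJ).
(b)–(f): forbidden (parity, ΔS).
(c)–(d): forbidden (parity, ΔJ).
(c)–(e): forbidden (ΔS, ΔL, ΔJ).
(c)–(f): forbidden (ΔS, ΔL).
(d)–(e): forbidden (ΔS, ΔL).
(d)–(f): forbidden (ΔS, ΔL).
(e)–(f): forbidden (parity, ΔS, ΔJ).
Allowed pairs: 4 of 15.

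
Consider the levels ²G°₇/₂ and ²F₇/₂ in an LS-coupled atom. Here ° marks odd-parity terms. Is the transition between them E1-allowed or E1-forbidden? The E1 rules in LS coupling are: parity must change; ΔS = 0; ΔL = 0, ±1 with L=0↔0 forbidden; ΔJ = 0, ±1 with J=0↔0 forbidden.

allowed

Reading off the term symbols: S 1/2→1/2, L 4→3, J 7/2→7/2, parity odd→even.
Parity must change: odd → even — passes.
ΔS = 0: S: 1/2 → 1/2 — passes.
ΔL = 0, ±1 (not L=0↔0): L: 4 → 3, ΔL = -1 — passes.
ΔJ = 0, ±1 (not J=0↔0): J: 7/2 → 7/2, ΔJ = +0 — passes.
All four E1 rules are satisfied.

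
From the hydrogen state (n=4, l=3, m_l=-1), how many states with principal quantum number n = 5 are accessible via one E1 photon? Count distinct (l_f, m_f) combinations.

E1 requires Δl = ±1, so l_f ∈ {2, 4}; with 0 ≤ l_f ≤ n_f−1 = 4, the allowed l_f values are {2, 4}.
For l_f = 2: m_f ∈ {m_i−1, m_i, m_i+1} ∩ [−2, 2] = {-2, -1, 0} → 3 states.
For l_f = 4: m_f ∈ {m_i−1, m_i, m_i+1} ∩ [−4, 4] = {-2, -1, 0} → 3 states.
Total: 6.

6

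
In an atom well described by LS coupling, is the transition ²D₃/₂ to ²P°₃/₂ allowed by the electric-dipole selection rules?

allowed

Parity must change: even → odd — passes.
ΔS = 0: S: 1/2 → 1/2 — passes.
ΔL = 0, ±1 (not L=0↔0): L: 2 → 1, ΔL = -1 — passes.
ΔJ = 0, ±1 (not J=0↔0): J: 3/2 → 3/2, ΔJ = +0 — passes.
All four E1 rules are satisfied.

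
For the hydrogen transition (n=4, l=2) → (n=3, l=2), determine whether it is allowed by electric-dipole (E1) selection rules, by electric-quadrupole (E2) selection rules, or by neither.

E2

Δl = 2 − 2 = +0; l_i + l_f = 4.
E1 (Δl = ±1): not satisfied.
E2 (Δl = 0,±2, l_i+l_f ≥ 2): satisfied.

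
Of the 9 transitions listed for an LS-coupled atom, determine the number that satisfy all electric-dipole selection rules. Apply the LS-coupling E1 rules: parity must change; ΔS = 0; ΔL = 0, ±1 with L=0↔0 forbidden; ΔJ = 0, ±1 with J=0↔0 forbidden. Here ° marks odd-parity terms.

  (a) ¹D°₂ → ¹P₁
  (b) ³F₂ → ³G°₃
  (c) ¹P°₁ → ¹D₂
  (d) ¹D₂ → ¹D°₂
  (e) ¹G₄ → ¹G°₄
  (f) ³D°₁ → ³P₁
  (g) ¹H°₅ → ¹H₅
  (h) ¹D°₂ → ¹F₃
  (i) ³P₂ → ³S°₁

9

(a) allowed
(b) allowed
(c) allowed
(d) allowed
(e) allowed
(f) allowed
(g) allowed
(h) allowed
(i) allowed
Total allowed: 9 of 9.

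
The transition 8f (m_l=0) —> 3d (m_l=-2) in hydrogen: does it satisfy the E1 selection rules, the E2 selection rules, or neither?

Δl = 2 − 3 = -1; l_i + l_f = 5.
Δm_l = -2.
E1 (Δl = ±1, |Δm_l| ≤ 1): not satisfied.
E2 (Δl = 0,±2, l_i+l_f ≥ 2, |Δm_l| ≤ 2): not satisfied.

neither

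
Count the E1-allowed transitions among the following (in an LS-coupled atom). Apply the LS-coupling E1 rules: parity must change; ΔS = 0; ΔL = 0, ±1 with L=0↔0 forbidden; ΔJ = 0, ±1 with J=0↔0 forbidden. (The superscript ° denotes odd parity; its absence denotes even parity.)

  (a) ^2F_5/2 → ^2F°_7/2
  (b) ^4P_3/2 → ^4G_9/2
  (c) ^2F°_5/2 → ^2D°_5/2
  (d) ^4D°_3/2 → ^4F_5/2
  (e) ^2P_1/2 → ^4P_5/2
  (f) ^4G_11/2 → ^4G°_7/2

2

(a) allowed
(b) forbidden (parity, ΔL, ΔJ fail)
(c) forbidden (parity fails)
(d) allowed
(e) forbidden (parity, ΔS, ΔJ fail)
(f) forbidden (ΔJ fails)
Total allowed: 2 of 6.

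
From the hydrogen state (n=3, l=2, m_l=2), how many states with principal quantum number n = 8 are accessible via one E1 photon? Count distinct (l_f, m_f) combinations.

4

E1 requires Δl = ±1, so l_f ∈ {1, 3}; with 0 ≤ l_f ≤ n_f−1 = 7, the allowed l_f values are {1, 3}.
For l_f = 1: m_f ∈ {m_i−1, m_i, m_i+1} ∩ [−1, 1] = {1} → 1 state.
For l_f = 3: m_f ∈ {m_i−1, m_i, m_i+1} ∩ [−3, 3] = {1, 2, 3} → 3 states.
Total: 4.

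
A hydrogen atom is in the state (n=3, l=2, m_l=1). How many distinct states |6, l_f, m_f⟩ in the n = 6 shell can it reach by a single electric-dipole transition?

E1 requires Δl = ±1, so l_f ∈ {1, 3}; with 0 ≤ l_f ≤ n_f−1 = 5, the allowed l_f values are {1, 3}.
For l_f = 1: m_f ∈ {m_i−1, m_i, m_i+1} ∩ [−1, 1] = {0, 1} → 2 states.
For l_f = 3: m_f ∈ {m_i−1, m_i, m_i+1} ∩ [−3, 3] = {0, 1, 2} → 3 states.
Total: 5.

5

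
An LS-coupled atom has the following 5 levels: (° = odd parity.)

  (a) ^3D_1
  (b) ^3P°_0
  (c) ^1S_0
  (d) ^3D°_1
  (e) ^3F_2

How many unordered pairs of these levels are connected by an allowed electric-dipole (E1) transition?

3

(a)–(b): allowed.
(a)–(c): forbidden (parity, ΔS, ΔL).
(a)–(d): allowed.
(a)–(e): forbidden (parity).
(b)–(c): forbidden (ΔS, ΔJ).
(b)–(d): forbidden (parity).
(b)–(e): forbidden (ΔL, ΔJ).
(c)–(d): forbidden (ΔS, ΔL).
(c)–(e): forbidden (parity, ΔS, ΔL, ΔJ).
(d)–(e): allowed.
Allowed pairs: 3 of 10.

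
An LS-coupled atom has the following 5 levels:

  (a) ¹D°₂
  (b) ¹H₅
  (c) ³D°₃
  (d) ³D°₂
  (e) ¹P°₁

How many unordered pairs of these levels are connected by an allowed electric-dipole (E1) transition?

0

(a)–(b): forbidden (ΔL, ΔJ).
(a)–(c): forbidden (parity, ΔS).
(a)–(d): forbidden (parity, ΔS).
(a)–(e): forbidden (parity).
(b)–(c): forbidden (ΔS, ΔL, ΔJ).
(b)–(d): forbidden (ΔS, ΔL, ΔJ).
(b)–(e): forbidden (ΔL, ΔJ).
(c)–(d): forbidden (parity).
(c)–(e): forbidden (parity, ΔS, ΔJ).
(d)–(e): forbidden (parity, ΔS).
Allowed pairs: 0 of 10.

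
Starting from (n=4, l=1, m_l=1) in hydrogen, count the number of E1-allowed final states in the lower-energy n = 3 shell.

4

E1 requires Δl = ±1, so l_f ∈ {0, 2}; with 0 ≤ l_f ≤ n_f−1 = 2, the allowed l_f values are {0, 2}.
For l_f = 0: m_f ∈ {m_i−1, m_i, m_i+1} ∩ [−0, 0] = {0} → 1 state.
For l_f = 2: m_f ∈ {m_i−1, m_i, m_i+1} ∩ [−2, 2] = {0, 1, 2} → 3 states.
Total: 4.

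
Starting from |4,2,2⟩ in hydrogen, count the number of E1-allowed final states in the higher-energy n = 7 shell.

4

E1 requires Δl = ±1, so l_f ∈ {1, 3}; with 0 ≤ l_f ≤ n_f−1 = 6, the allowed l_f values are {1, 3}.
For l_f = 1: m_f ∈ {m_i−1, m_i, m_i+1} ∩ [−1, 1] = {1} → 1 state.
For l_f = 3: m_f ∈ {m_i−1, m_i, m_i+1} ∩ [−3, 3] = {1, 2, 3} → 3 states.
Total: 4.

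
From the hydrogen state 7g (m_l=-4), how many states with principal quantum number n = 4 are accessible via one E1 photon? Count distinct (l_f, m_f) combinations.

1

E1 requires Δl = ±1, so l_f ∈ {3, 5}; with 0 ≤ l_f ≤ n_f−1 = 3, the allowed l_f values are {3}.
For l_f = 3: m_f ∈ {m_i−1, m_i, m_i+1} ∩ [−3, 3] = {-3} → 1 state.
Total: 1.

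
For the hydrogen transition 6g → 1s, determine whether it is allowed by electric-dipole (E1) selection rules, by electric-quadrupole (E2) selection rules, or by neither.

Δl = 0 − 4 = -4; l_i + l_f = 4.
E1 (Δl = ±1): not satisfied.
E2 (Δl = 0,±2, l_i+l_f ≥ 2): not satisfied.

neither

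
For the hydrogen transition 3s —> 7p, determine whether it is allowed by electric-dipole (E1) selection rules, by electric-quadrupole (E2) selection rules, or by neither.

E1

Δl = 1 − 0 = +1; l_i + l_f = 1.
E1 (Δl = ±1): satisfied.
E2 (Δl = 0,±2, l_i+l_f ≥ 2): not satisfied.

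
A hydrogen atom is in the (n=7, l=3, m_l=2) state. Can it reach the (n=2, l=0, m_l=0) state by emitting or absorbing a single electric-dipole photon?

forbidden

l: 3 → 0 (Δl = -3). Δl = ±1 ✗.
Δm_l = 0 − (2) = -2. E1 requires Δm_l = 0, ±1: ✗.
The transition is electric-dipole forbidden.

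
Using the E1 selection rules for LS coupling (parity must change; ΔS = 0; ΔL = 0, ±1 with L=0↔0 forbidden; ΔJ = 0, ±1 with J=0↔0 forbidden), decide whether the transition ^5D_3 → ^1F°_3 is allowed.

forbidden

ΔS = 0: S: 2 → 0 — fails.
ΔJ = 0, ±1 (not J=0↔0): J: 3 → 3, ΔJ = +0 — passes.
Parity must change: even → odd — passes.
ΔL = 0, ±1 (not L=0↔0): L: 2 → 3, ΔL = +1 — passes.
Rule(s) violated: ΔS.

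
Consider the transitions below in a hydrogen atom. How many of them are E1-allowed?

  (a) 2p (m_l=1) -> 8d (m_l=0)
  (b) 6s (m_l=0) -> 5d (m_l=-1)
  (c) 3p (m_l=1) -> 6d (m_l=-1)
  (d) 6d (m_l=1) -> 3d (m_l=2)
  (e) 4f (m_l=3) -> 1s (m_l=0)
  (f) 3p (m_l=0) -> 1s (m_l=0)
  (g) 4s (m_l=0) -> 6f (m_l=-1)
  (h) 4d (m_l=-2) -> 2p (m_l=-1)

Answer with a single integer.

(a) allowed
(b) forbidden — Δl = +2 (E1 requires Δl = ±1)
(c) forbidden — Δm_l = -2 (E1 requires Δm_l = 0, ±1)
(d) forbidden — Δl = +0 (E1 requires Δl = ±1)
(e) forbidden — Δl = -3 (E1 requires Δl = ±1); Δm_l = -3 (E1 requires Δm_l = 0, ±1)
(f) allowed
(g) forbidden — Δl = +3 (E1 requires Δl = ±1)
(h) allowed
Total allowed: 3 of 8.

3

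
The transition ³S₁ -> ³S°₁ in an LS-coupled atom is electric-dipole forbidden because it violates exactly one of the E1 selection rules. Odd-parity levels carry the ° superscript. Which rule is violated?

Reading off the term symbols: S 1→1, L 0→0, J 1→1, parity even→odd.
Parity must change: even → odd — ✓.
ΔS = 0: S: 1 → 1 — ✓.
ΔL = 0, ±1 (not L=0↔0): L: 0 → 0, ΔL = +0 — ✗.
ΔJ = 0, ±1 (not J=0↔0): J: 1 → 1, ΔJ = +0 — ✓.

the L=0 ↔ L=0 exclusion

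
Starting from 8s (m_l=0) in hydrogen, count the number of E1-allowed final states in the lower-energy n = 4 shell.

E1 requires Δl = ±1, so l_f ∈ {-1, 1}; with 0 ≤ l_f ≤ n_f−1 = 3, the allowed l_f values are {1}.
For l_f = 1: m_f ∈ {m_i−1, m_i, m_i+1} ∩ [−1, 1] = {-1, 0, 1} → 3 states.
Total: 3.

3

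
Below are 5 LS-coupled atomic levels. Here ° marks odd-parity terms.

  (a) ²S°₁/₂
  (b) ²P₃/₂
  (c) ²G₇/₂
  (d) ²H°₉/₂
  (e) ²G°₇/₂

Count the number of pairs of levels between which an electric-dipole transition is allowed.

3

(a)–(b): allowed.
(a)–(c): forbidden (ΔL, ΔJ).
(a)–(d): forbidden (parity, ΔL, ΔJ).
(a)–(e): forbidden (parity, ΔL, ΔJ).
(b)–(c): forbidden (parity, ΔL, ΔJ).
(b)–(d): forbidden (ΔL, ΔJ).
(b)–(e): forbidden (ΔL, ΔJ).
(c)–(d): allowed.
(c)–(e): allowed.
(d)–(e): forbidden (parity).
Allowed pairs: 3 of 10.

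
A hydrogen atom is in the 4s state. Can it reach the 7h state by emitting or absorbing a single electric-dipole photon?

Initial l = 0, final l = 5, so Δl = +5. E1 requires Δl = ±1: fails.
The transition is electric-dipole forbidden.

forbidden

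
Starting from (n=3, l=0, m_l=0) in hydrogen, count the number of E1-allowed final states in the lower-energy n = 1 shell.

E1 requires l_f ∈ {-1, 1}, but neither lies in [0, 0], so no final state is reachable.
Total: 0.

0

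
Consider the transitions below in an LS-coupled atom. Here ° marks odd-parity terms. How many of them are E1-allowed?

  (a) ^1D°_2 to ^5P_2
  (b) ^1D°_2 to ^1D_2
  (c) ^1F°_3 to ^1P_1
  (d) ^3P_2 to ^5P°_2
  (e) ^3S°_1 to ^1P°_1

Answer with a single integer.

1

(a) forbidden (ΔS fails)
(b) allowed
(c) forbidden (ΔL, ΔJ fail)
(d) forbidden (ΔS fails)
(e) forbidden (parity, ΔS fail)
Total allowed: 1 of 5.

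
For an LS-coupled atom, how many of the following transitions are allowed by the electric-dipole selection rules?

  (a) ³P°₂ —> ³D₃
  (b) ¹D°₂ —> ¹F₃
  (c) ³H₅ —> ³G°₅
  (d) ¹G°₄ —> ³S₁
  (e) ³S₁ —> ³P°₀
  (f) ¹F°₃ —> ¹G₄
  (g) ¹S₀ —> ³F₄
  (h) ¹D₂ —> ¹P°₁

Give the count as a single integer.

6

(a) allowed
(b) allowed
(c) allowed
(d) forbidden (ΔS, ΔL, ΔJ fail)
(e) allowed
(f) allowed
(g) forbidden (parity, ΔS, ΔL, ΔJ fail)
(h) allowed
Total allowed: 6 of 8.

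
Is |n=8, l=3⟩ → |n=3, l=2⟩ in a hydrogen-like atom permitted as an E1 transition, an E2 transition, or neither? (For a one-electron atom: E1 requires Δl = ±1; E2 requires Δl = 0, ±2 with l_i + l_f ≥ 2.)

Δl = 2 − 3 = -1; l_i + l_f = 5.
E1 (Δl = ±1): satisfied.
E2 (Δl = 0,±2, l_i+l_f ≥ 2): not satisfied.

E1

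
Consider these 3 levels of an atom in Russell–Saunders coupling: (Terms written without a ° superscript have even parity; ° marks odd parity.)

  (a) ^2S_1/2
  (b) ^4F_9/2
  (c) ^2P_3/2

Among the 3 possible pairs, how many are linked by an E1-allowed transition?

0

(a)–(b): forbidden (parity, ΔS, ΔL, ΔJ).
(a)–(c): forbidden (parity).
(b)–(c): forbidden (parity, ΔS, ΔL, ΔJ).
Allowed pairs: 0 of 3.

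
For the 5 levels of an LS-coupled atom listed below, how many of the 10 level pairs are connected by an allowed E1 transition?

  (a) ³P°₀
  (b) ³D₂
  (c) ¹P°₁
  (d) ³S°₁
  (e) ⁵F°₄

0

(a)–(b): forbidden (ΔJ).
(a)–(c): forbidden (parity, ΔS).
(a)–(d): forbidden (parity).
(a)–(e): forbidden (parity, ΔS, ΔL, ΔJ).
(b)–(c): forbidden (ΔS).
(b)–(d): forbidden (ΔL).
(b)–(e): forbidden (ΔS, ΔJ).
(c)–(d): forbidden (parity, ΔS).
(c)–(e): forbidden (parity, ΔS, ΔL, ΔJ).
(d)–(e): forbidden (parity, ΔS, ΔL, ΔJ).
Allowed pairs: 0 of 10.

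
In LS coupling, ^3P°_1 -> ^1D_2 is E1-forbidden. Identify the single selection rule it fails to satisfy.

the ΔS = 0 rule

Initial level: S=1, L=1, J=1, parity odd. Final level: S=0, L=2, J=2, parity even.
Parity must change: odd → even — passes.
ΔS = 0: S: 1 → 0 — fails.
ΔL = 0, ±1 (not L=0↔0): L: 1 → 2, ΔL = +1 — passes.
ΔJ = 0, ±1 (not J=0↔0): J: 1 → 2, ΔJ = +1 — passes.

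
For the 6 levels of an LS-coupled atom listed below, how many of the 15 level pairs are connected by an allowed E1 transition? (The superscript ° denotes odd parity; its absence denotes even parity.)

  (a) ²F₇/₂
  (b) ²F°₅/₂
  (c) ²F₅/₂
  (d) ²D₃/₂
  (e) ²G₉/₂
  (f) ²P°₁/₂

4

(a)–(b): allowed.
(a)–(c): forbidden (parity).
(a)–(d): forbidden (parity, ΔJ).
(a)–(e): forbidden (parity).
(a)–(f): forbidden (ΔL, ΔJ).
(b)–(c): allowed.
(b)–(d): allowed.
(b)–(e): forbidden (ΔJ).
(b)–(f): forbidden (parity, ΔL, ΔJ).
(c)–(d): forbidden (parity).
(c)–(e): forbidden (parity, ΔJ).
(c)–(f): forbidden (ΔL, ΔJ).
(d)–(e): forbidden (parity, ΔL, ΔJ).
(d)–(f): allowed.
(e)–(f): forbidden (ΔL, ΔJ).
Allowed pairs: 4 of 15.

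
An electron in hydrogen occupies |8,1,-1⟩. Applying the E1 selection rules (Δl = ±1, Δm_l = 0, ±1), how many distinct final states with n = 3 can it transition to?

4

E1 requires Δl = ±1, so l_f ∈ {0, 2}; with 0 ≤ l_f ≤ n_f−1 = 2, the allowed l_f values are {0, 2}.
For l_f = 0: m_f ∈ {m_i−1, m_i, m_i+1} ∩ [−0, 0] = {0} → 1 state.
For l_f = 2: m_f ∈ {m_i−1, m_i, m_i+1} ∩ [−2, 2] = {-2, -1, 0} → 3 states.
Total: 4.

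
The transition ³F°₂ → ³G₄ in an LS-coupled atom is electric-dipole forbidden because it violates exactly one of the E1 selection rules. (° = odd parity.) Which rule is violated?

ΔS = 0: S: 1 → 1 — ✓.
ΔL = 0, ±1 (not L=0↔0): L: 3 → 4, ΔL = +1 — ✓.
ΔJ = 0, ±1 (not J=0↔0): J: 2 → 4, ΔJ = +2 — ✗.
Parity must change: odd → even — ✓.

the ΔJ = 0, ±1 rule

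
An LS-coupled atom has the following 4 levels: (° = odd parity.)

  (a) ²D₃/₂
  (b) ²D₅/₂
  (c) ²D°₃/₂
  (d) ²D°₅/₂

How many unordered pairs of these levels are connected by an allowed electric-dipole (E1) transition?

(a)–(b): forbidden (parity).
(a)–(c): allowed.
(a)–(d): allowed.
(b)–(c): allowed.
(b)–(d): allowed.
(c)–(d): forbidden (parity).
Allowed pairs: 4 of 6.

4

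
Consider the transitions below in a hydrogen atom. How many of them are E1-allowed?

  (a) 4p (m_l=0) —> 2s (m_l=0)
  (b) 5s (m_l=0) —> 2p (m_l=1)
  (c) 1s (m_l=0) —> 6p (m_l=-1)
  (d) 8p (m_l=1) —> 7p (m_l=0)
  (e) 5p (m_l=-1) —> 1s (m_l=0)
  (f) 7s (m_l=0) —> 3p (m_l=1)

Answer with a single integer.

5

(a) allowed
(b) allowed
(c) allowed
(d) forbidden — Δl = +0 (E1 requires Δl = ±1)
(e) allowed
(f) allowed
Total allowed: 5 of 6.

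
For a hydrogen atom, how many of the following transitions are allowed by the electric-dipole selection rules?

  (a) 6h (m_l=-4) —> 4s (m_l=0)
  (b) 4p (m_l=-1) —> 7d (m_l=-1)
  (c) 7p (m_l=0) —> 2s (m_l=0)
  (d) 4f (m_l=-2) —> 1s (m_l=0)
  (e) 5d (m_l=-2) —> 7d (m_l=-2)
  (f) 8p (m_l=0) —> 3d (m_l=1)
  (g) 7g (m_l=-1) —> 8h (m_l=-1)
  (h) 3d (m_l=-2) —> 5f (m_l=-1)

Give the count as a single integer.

5

(a) forbidden — Δl = -5 (E1 requires Δl = ±1); Δm_l = +4 (E1 requires Δm_l = 0, ±1)
(b) allowed
(c) allowed
(d) forbidden — Δl = -3 (E1 requires Δl = ±1); Δm_l = +2 (E1 requires Δm_l = 0, ±1)
(e) forbidden — Δl = +0 (E1 requires Δl = ±1)
(f) allowed
(g) allowed
(h) allowed
Total allowed: 5 of 8.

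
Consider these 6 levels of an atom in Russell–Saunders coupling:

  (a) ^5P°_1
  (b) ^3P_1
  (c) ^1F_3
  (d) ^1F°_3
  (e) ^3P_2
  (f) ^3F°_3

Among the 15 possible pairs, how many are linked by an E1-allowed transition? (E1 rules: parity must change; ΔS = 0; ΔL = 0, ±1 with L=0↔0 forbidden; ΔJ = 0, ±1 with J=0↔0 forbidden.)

(a)–(b): forbidden (ΔS).
(a)–(c): forbidden (ΔS, ΔL, ΔJ).
(a)–(d): forbidden (parity, ΔS, ΔL, ΔJ).
(a)–(e): forbidden (ΔS).
(a)–(f): forbidden (parity, ΔS, ΔL, ΔJ).
(b)–(c): forbidden (parity, ΔS, ΔL, ΔJ).
(b)–(d): forbidden (ΔS, ΔL, ΔJ).
(b)–(e): forbidden (parity).
(b)–(f): forbidden (ΔL, ΔJ).
(c)–(d): allowed.
(c)–(e): forbidden (parity, ΔS, ΔL).
(c)–(f): forbidden (ΔS).
(d)–(e): forbidden (ΔS, ΔL).
(d)–(f): forbidden (parity, ΔS).
(e)–(f): forbidden (ΔL).
Allowed pairs: 1 of 15.

1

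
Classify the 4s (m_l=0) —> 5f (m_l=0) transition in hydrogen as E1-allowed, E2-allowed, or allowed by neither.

Δl = 3 − 0 = +3; l_i + l_f = 3.
Δm_l = +0.
E1 (Δl = ±1, |Δm_l| ≤ 1): not satisfied.
E2 (Δl = 0,±2, l_i+l_f ≥ 2, |Δm_l| ≤ 2): not satisfied.

neither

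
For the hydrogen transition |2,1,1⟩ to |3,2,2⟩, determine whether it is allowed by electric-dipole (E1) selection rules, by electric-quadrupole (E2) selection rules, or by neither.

Δl = 2 − 1 = +1; l_i + l_f = 3.
Δm_l = +1.
E1 (Δl = ±1, |Δm_l| ≤ 1): satisfied.
E2 (Δl = 0,±2, l_i+l_f ≥ 2, |Δm_l| ≤ 2): not satisfied.

E1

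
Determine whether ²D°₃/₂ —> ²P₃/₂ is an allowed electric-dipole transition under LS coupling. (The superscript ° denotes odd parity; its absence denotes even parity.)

Reading off the term symbols: S 1/2→1/2, L 2→1, J 3/2→3/2, parity odd→even.
Parity must change: odd → even — satisfied.
ΔS = 0: S: 1/2 → 1/2 — satisfied.
ΔL = 0, ±1 (not L=0↔0): L: 2 → 1, ΔL = -1 — satisfied.
ΔJ = 0, ±1 (not J=0↔0): J: 3/2 → 3/2, ΔJ = +0 — satisfied.
All four E1 rules are satisfied.

allowed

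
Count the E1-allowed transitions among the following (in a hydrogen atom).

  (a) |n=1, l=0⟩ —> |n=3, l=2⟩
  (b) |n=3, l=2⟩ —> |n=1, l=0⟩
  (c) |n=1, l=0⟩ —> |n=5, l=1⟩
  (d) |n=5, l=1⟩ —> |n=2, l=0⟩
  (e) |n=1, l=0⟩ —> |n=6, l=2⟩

2

(a) forbidden — Δl = +2 (E1 requires Δl = ±1)
(b) forbidden — Δl = -2 (E1 requires Δl = ±1)
(c) allowed
(d) allowed
(e) forbidden — Δl = +2 (E1 requires Δl = ±1)
Total allowed: 2 of 5.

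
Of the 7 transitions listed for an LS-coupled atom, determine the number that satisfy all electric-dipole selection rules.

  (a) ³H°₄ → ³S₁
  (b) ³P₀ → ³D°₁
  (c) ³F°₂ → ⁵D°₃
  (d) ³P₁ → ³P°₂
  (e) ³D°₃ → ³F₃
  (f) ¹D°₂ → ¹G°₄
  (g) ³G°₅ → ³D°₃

3

(a) forbidden (ΔL, ΔJ fail)
(b) allowed
(c) forbidden (parity, ΔS fail)
(d) allowed
(e) allowed
(f) forbidden (parity, ΔL, ΔJ fail)
(g) forbidden (parity, ΔL, ΔJ fail)
Total allowed: 3 of 7.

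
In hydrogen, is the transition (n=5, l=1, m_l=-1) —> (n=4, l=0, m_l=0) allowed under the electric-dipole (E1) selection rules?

allowed

Δl = 0 − 1 = -1; the E1 rule Δl = ±1 is ✓.
Δm_l = 0 − (-1) = +1. E1 requires Δm_l = 0, ±1: ✓.
All E1 selection rules are satisfied.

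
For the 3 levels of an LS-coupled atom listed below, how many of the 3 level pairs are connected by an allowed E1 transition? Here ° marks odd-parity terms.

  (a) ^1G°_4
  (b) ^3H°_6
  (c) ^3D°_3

0

(a)–(b): forbidden (parity, ΔS, ΔJ).
(a)–(c): forbidden (parity, ΔS, ΔL).
(b)–(c): forbidden (parity, ΔL, ΔJ).
Allowed pairs: 0 of 3.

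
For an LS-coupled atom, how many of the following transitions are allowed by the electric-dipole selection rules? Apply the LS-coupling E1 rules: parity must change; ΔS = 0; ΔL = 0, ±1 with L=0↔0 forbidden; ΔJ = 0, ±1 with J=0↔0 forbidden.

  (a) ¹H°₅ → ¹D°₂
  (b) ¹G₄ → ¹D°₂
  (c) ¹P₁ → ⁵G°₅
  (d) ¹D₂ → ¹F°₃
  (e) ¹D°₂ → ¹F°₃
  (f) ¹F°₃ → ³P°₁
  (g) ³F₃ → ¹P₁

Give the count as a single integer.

1

(a) forbidden (parity, ΔL, ΔJ fail)
(b) forbidden (ΔL, ΔJ fail)
(c) forbidden (ΔS, ΔL, ΔJ fail)
(d) allowed
(e) forbidden (parity fails)
(f) forbidden (parity, ΔS, ΔL, ΔJ fail)
(g) forbidden (parity, ΔS, ΔL, ΔJ fail)
Total allowed: 1 of 7.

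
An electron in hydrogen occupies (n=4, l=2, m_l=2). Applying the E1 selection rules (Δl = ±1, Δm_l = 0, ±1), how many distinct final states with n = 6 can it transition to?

4

E1 requires Δl = ±1, so l_f ∈ {1, 3}; with 0 ≤ l_f ≤ n_f−1 = 5, the allowed l_f values are {1, 3}.
For l_f = 1: m_f ∈ {m_i−1, m_i, m_i+1} ∩ [−1, 1] = {1} → 1 state.
For l_f = 3: m_f ∈ {m_i−1, m_i, m_i+1} ∩ [−3, 3] = {1, 2, 3} → 3 states.
Total: 4.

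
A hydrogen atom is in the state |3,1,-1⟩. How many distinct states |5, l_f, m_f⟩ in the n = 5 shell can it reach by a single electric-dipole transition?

4

E1 requires Δl = ±1, so l_f ∈ {0, 2}; with 0 ≤ l_f ≤ n_f−1 = 4, the allowed l_f values are {0, 2}.
For l_f = 0: m_f ∈ {m_i−1, m_i, m_i+1} ∩ [−0, 0] = {0} → 1 state.
For l_f = 2: m_f ∈ {m_i−1, m_i, m_i+1} ∩ [−2, 2] = {-2, -1, 0} → 3 states.
Total: 4.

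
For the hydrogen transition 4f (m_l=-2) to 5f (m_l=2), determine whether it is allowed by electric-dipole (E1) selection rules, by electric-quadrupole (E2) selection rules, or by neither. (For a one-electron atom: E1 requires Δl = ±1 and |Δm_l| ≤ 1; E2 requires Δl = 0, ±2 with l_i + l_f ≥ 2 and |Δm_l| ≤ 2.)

neither

Δl = 3 − 3 = +0; l_i + l_f = 6.
Δm_l = +4.
E1 (Δl = ±1, |Δm_l| ≤ 1): not satisfied.
E2 (Δl = 0,±2, l_i+l_f ≥ 2, |Δm_l| ≤ 2): not satisfied.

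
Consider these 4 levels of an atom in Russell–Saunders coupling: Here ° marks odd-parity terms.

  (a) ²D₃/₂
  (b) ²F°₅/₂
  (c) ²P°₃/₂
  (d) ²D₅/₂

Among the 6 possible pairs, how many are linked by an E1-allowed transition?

4

(a)–(b): allowed.
(a)–(c): allowed.
(a)–(d): forbidden (parity).
(b)–(c): forbidden (parity, ΔL).
(b)–(d): allowed.
(c)–(d): allowed.
Allowed pairs: 4 of 6.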